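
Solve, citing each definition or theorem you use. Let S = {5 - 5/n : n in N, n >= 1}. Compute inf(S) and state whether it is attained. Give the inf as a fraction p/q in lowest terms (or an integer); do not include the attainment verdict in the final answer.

Analysis:
- Values: 0, 5/2, 10/3, 15/4, ... strictly increasing.
- Minimum is 0 (n=1); inf = 0 (attained).
- 5 - 5/n -> 5 from below; sup = 5, not attained.
Conclusion: inf(S) = 0, attained in S.

0


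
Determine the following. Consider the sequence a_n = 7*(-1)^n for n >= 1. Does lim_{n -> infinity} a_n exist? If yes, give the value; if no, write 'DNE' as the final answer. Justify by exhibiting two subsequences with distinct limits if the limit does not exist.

Examine the behaviour of a_n along subsequences.
Even-n subsequence a_{2k} = 7 -> 7. Odd-n subsequence a_{2k+1} = -7 -> -7.
Since these two subsequential limits are 7 and -7, distinct, the full sequence cannot converge (a convergent sequence has all subsequences tending to the same limit). So lim a_n does not exist.

DNE


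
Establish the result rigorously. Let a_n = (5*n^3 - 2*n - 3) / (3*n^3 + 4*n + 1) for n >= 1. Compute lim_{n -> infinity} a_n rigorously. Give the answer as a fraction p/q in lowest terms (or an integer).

Divide numerator and denominator by n^3, the highest power:
numerator / n^3 = 5 - 2/n^2 - 3/n^3
denominator / n^3 = 3 + 4/n^2 + n^(-3)
As n -> infinity, all terms of the form c/n^k (k >= 1) tend to 0.
So numerator / n^3 -> 5 and denominator / n^3 -> 3.
Therefore lim a_n = 5/3.

5/3


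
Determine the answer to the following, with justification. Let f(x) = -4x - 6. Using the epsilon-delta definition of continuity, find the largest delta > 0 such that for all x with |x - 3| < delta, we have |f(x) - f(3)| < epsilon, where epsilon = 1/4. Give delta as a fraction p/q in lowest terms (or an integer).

We compute f(3) = -4*(3) - 6 = -18.
|f(x) - f(3)| = |-4x - 6 - (-18)| = |-4(x - 3)| = 4|x - 3|.
We need 4|x - 3| < 1/4, i.e. |x - 3| < 1/4 / 4 = 1/16.
So any delta <= 1/16 works. Conversely, if delta > 1/16, then x = 3 + 1/16 satisfies |x - 3| = 1/16 < delta but |f(x) - f(3)| = 4 * 1/16 = 1/4, which is not < 1/4; so no larger delta works.
Hence the largest such delta is 1/16.

1/16


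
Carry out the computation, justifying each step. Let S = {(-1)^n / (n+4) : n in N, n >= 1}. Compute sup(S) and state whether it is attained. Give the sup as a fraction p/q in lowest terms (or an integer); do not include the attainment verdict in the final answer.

Analysis:
- Values: -1/5, 1/6, -1/7, 1/8, -1/9, ...
- Positive terms (even n): 1/(2+4), 1/(4+4), ... decreasing -> max = 1/6 (n=2).
- Negative terms (odd n): -1/(1+4), -1/(3+4), ... increasing -> min = -1/5 (n=1).
- So sup = 1/6 (attained at n=2); inf = -1/5 (attained at n=1).
Conclusion: sup(S) = 1/6, attained in S.

1/6


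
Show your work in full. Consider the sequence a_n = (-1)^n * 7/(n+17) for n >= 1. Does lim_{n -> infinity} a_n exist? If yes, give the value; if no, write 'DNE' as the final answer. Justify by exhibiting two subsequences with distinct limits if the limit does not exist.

Examine the behaviour of a_n along subsequences.
Even-n subsequence a_{2k} = 7/(2k+17) -> 0. Odd-n subsequence a_{2k+1} = -7/(2k+18) -> 0. Both tend to 0, which suggests the limit is 0; verify directly.
|a_n - 0| = 7/(n+17) < 7/n for every n >= 1.
Given epsilon > 0, choose a positive integer N > 7/epsilon. Then for all n >= N, |a_n| < 7/n <= 7/N < epsilon.
So by the definition of the limit, lim a_n exists and equals 0.

0


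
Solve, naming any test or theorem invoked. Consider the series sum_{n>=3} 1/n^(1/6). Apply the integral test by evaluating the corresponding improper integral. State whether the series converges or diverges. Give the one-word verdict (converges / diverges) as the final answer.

Let f(x) = x^(-1/6). Then f is positive, continuous, and decreasing on [3, infinity), so the integral test applies.
Compute the improper integral int_{3}^infinity f(x) dx:
  antiderivative F(x) = 6*x^(5/6)/5.
  As x -> infinity, F(x) -> infinity (since p = 1/6 < 1).
  So the integral diverges. By the integral test, the series diverges.

diverges


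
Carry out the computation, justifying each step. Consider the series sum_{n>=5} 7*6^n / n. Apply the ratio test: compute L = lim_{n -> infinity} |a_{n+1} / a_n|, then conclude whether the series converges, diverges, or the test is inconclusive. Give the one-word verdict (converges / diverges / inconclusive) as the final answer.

Let a_n denote the general term. Form the ratio a_{n+1}/a_n and simplify:
a_{n+1}/a_n = 6*n/(n + 1)
Take the limit as n -> infinity: L = 6.
Since L = 6 > 1 (or L = infinity), the ratio test implies the series diverges.

diverges


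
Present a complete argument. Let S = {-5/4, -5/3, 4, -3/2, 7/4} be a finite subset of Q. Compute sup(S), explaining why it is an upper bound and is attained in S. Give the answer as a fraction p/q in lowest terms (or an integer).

S is finite, so sup(S) = max(S).
Sorted decreasing:
4, 7/4, -5/4, -3/2, -5/3
The extremum is 4.
For every x in S, x <= 4. And 4 is in S, so it is attained.
Therefore sup(S) = 4.

4


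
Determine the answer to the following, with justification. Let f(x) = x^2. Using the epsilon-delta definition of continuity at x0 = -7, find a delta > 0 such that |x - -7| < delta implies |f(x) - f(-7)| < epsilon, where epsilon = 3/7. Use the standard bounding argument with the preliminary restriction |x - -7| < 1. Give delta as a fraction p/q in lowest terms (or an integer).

Factor: |x^2 - (-7)^2| = |x - -7| * |x + -7|.
Impose |x - -7| < 1 first. Then |x + -7| = |(x - -7) + 2*(-7)| <= |x - -7| + 2*|-7| < 1 + 14 = 15.
So |x^2 - (-7)^2| < delta * 15.
We need delta * 15 <= 3/7, i.e. delta <= 3/7/15 = 1/35.
Since 1/35 < 1, this is tighter than 1; take delta = 1/35.
So delta = 1/35 works.

1/35


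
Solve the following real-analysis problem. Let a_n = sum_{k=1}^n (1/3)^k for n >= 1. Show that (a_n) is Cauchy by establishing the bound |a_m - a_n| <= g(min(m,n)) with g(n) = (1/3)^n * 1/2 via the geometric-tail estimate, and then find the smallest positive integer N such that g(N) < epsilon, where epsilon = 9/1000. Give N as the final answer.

For m > n >= 1: |a_m - a_n| = sum_{k=n+1}^m (1/3)^k < sum_{k=n+1}^infinity (1/3)^k = (1/3)^(n+1) / (1 - 1/3) = (1/3)^n * (1/3) * (3/2) = (1/3)^n * 1/2.
So g(n) = (1/3)^n / 2. Since g(n) -> 0, (a_n) is Cauchy.
Now solve g(N) < 9/1000: (1/3)^N / 2 < 9/1000 <=> 3^N > 1 / (2 * 9/1000) = 500/9.
Check powers of 3: 3^3 = 27 <= 500/9, 3^4 = 81 > 500/9.
So the smallest such N is 4. Check: g(4) = 1/(2 * 81) = 1/162 < 9/1000.

4


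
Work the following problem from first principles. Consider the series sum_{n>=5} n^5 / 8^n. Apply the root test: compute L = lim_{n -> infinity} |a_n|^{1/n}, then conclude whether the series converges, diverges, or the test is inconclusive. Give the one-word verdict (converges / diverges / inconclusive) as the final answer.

Let a_n denote the general term. Form |a_n|^(1/n) and simplify:
|a_n|^(1/n) = n^(5/n)/8
Take the limit as n -> infinity: L = 1/8.
Since L = 1/8 < 1, the root test implies convergence.

converges


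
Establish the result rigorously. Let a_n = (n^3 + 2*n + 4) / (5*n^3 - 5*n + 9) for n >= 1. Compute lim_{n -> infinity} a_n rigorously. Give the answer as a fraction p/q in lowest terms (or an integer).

Divide numerator and denominator by n^3, the highest power:
numerator / n^3 = 1 + 2/n^2 + 4/n^3
denominator / n^3 = 5 - 5/n^2 + 9/n^3
As n -> infinity, all terms of the form c/n^k (k >= 1) tend to 0.
So numerator / n^3 -> 1 and denominator / n^3 -> 5.
Therefore lim a_n = 1/5.

1/5


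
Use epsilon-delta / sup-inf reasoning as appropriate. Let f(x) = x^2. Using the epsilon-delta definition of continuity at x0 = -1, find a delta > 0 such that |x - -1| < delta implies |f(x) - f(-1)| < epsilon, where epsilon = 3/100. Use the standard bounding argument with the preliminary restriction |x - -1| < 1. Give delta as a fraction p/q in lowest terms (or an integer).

Factor: |x^2 - (-1)^2| = |x - -1| * |x + -1|.
Impose |x - -1| < 1 first. Then |x + -1| = |(x - -1) + 2*(-1)| <= |x - -1| + 2*|-1| < 1 + 2 = 3.
So |x^2 - (-1)^2| < delta * 3.
We need delta * 3 <= 3/100, i.e. delta <= 3/100/3 = 1/100.
Since 1/100 < 1, this is tighter than 1; take delta = 1/100.
So delta = 1/100 works.

1/100


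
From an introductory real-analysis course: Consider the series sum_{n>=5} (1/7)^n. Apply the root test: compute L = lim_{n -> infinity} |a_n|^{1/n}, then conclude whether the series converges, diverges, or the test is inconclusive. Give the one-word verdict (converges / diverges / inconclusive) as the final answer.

Let a_n denote the general term. Form |a_n|^(1/n) and simplify:
|a_n|^(1/n) = 1/7
Take the limit as n -> infinity: L = 1/7.
Since L = 1/7 < 1, the root test implies convergence.

converges


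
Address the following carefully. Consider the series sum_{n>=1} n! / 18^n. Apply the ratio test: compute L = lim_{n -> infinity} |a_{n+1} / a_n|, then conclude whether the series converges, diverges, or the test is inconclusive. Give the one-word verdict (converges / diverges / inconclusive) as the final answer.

Let a_n denote the general term. Form the ratio a_{n+1}/a_n and simplify:
a_{n+1}/a_n = n/18 + 1/18
Take the limit as n -> infinity: L = infinity.
Since L = infinity > 1 (or L = infinity), the ratio test implies the series diverges.

diverges


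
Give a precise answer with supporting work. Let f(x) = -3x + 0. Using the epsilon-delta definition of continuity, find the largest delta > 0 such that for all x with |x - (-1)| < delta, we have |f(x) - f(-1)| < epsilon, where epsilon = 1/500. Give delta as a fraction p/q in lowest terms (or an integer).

We compute f(-1) = -3*(-1) + 0 = 3.
|f(x) - f(-1)| = |-3x + 0 - (3)| = |-3(x - (-1))| = 3|x - (-1)|.
We need 3|x - (-1)| < 1/500, i.e. |x - (-1)| < 1/500 / 3 = 1/1500.
So any delta <= 1/1500 works. Conversely, if delta > 1/1500, then x = -1 + 1/1500 satisfies |x - (-1)| = 1/1500 < delta but |f(x) - f(-1)| = 3 * 1/1500 = 1/500, which is not < 1/500; so no larger delta works.
Hence the largest such delta is 1/1500.

1/1500


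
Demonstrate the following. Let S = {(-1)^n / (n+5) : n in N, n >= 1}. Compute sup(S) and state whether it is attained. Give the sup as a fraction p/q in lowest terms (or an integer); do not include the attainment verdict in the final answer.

Analysis:
- Values: -1/6, 1/7, -1/8, 1/9, -1/10, ...
- Positive terms (even n): 1/(2+5), 1/(4+5), ... decreasing -> max = 1/7 (n=2).
- Negative terms (odd n): -1/(1+5), -1/(3+5), ... increasing -> min = -1/6 (n=1).
- So sup = 1/7 (attained at n=2); inf = -1/6 (attained at n=1).
Conclusion: sup(S) = 1/7, attained in S.

1/7


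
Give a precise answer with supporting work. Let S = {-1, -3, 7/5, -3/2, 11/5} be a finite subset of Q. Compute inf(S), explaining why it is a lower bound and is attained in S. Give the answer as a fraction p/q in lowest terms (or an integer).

S is finite, so inf(S) = min(S).
Sorted increasing:
-3, -3/2, -1, 7/5, 11/5
The extremum is -3.
For every x in S, x >= -3. And -3 is in S, so it is attained.
Therefore inf(S) = -3.

-3


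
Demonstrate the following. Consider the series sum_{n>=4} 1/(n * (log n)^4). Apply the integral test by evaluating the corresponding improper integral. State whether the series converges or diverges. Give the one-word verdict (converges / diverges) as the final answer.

Let f(x) = 1/(x*log(x)^4). Then f is positive, continuous, and decreasing on [4, infinity), so the integral test applies.
Compute the improper integral int_{4}^infinity f(x) dx:
  antiderivative F(x) = -1/(3*log(x)^3).
  F(x) -> 0 as x -> infinity.  int = 0 - F(4) = 1/(3*log(4)^3) < infinity. By the integral test, the series converges.

converges


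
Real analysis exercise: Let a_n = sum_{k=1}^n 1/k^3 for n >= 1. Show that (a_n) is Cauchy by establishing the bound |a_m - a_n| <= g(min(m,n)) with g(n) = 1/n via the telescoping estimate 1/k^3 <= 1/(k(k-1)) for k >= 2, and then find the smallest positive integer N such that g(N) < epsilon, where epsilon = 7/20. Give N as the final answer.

For m > n >= 1: |a_m - a_n| = sum_{k=n+1}^m 1/k^3.
Use 1/k^3 <= 1/(k(k-1)) = 1/(k-1) - 1/k for k >= 2 (which holds since k^3 >= k^2 >= k(k-1) for k >= 2):
sum_{k=n+1}^m 1/k^3 <= sum_{k=n+1}^m (1/(k-1) - 1/k) = 1/n - 1/m <= 1/n.
By symmetry the same bound holds with n,m swapped, so |a_m - a_n| <= 1/min(m,n) = g(min(m,n)). Since g(n) -> 0, (a_n) is Cauchy.
Now solve g(N) < 7/20: 1/N < 7/20 <=> N > 1/(7/20) = 20/7.
The smallest integer strictly greater than 20/7 is N = 3.
Check: g(3) = 1/3 < 7/20; g(2) = 1/2 >= 7/20. So N = 3.

3


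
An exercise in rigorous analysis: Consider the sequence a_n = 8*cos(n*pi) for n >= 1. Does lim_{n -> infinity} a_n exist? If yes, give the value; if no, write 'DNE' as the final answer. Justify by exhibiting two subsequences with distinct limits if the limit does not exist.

Examine the behaviour of a_n along subsequences.
cos(n*pi) = (-1)^n, so a_n = 8*(-1)^n. a_{2k} = 8 -> 8. a_{2k+1} = -8 -> -8.
Since these two subsequential limits are 8 and -8, distinct, the full sequence cannot converge (a convergent sequence has all subsequences tending to the same limit). So lim a_n does not exist.

DNE


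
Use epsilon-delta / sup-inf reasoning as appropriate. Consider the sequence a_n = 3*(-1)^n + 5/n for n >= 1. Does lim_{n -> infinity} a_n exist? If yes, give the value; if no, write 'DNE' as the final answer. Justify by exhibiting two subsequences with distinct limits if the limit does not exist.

Examine the behaviour of a_n along subsequences.
a_{2k} = 3 + 5/(2k) -> 3. a_{2k+1} = -3 + 5/(2k+1) -> -3.
Since these two subsequential limits are 3 and -3, distinct, the full sequence cannot converge (a convergent sequence has all subsequences tending to the same limit). So lim a_n does not exist.

DNE


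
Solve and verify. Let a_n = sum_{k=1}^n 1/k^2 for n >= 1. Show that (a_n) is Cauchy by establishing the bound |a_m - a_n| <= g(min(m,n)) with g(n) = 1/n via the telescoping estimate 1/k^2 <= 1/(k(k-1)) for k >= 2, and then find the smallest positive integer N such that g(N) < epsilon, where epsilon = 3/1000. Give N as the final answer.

For m > n >= 1: |a_m - a_n| = sum_{k=n+1}^m 1/k^2.
Use 1/k^2 <= 1/(k(k-1)) = 1/(k-1) - 1/k for k >= 2:
sum_{k=n+1}^m 1/k^2 <= sum_{k=n+1}^m (1/(k-1) - 1/k) = 1/n - 1/m <= 1/n.
By symmetry the same bound holds with n,m swapped, so |a_m - a_n| <= 1/min(m,n) = g(min(m,n)). Since g(n) -> 0, (a_n) is Cauchy.
Now solve g(N) < 3/1000: 1/N < 3/1000 <=> N > 1/(3/1000) = 1000/3.
The smallest integer strictly greater than 1000/3 is N = 334.
Check: g(334) = 1/334 < 3/1000; g(333) = 1/333 >= 3/1000. So N = 334.

334


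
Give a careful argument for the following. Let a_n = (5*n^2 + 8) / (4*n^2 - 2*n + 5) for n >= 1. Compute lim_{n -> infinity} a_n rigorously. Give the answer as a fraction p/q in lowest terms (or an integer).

Divide numerator and denominator by n^2, the highest power:
numerator / n^2 = 5 + 8/n^2
denominator / n^2 = 4 - 2/n + 5/n^2
As n -> infinity, all terms of the form c/n^k (k >= 1) tend to 0.
So numerator / n^2 -> 5 and denominator / n^2 -> 4.
Therefore lim a_n = 5/4.

5/4


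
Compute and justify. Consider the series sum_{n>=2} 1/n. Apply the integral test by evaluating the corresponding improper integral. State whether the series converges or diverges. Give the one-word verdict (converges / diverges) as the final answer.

Let f(x) = 1/x. Then f is positive, continuous, and decreasing on [2, infinity), so the integral test applies.
Compute the improper integral int_{2}^infinity f(x) dx:
  antiderivative F(x) = log(x).
  As x -> infinity, log(x) -> infinity.
  So int = infinity - log(2) = infinity. By the integral test, the series diverges.

diverges


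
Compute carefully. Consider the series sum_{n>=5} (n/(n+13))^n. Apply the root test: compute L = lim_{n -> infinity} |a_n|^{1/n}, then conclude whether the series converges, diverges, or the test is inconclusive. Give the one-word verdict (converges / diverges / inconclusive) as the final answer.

Let a_n denote the general term. Form |a_n|^(1/n) and simplify:
|a_n|^(1/n) = n/(n + 13)
Take the limit as n -> infinity: L = 1.
Since L = 1, the root test is inconclusive. (In fact a_n = (n/(n+13))^n -> e^(-13) != 0, so the nth-term test shows divergence; but the root test itself gives no conclusion.)

inconclusive


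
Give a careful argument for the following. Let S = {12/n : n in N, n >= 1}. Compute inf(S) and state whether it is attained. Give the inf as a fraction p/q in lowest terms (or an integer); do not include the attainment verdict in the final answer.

Analysis:
- Values: 12, 6, 4, 3, ... strictly decreasing.
- The maximum is 12 (n=1); sup = 12 (attained).
- The set is bounded below by 0; 12/n -> 0 so 0 is the greatest lower bound.
- 0 is not in the set, so inf = 0 is not attained.
Conclusion: inf(S) = 0, not attained in S.

0


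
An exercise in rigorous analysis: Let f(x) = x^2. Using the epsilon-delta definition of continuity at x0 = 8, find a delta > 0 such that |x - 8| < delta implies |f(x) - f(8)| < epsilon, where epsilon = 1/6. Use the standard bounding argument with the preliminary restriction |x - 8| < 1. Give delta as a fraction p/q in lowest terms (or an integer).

Factor: |x^2 - (8)^2| = |x - 8| * |x + 8|.
Impose |x - 8| < 1 first. Then |x + 8| = |(x - 8) + 2*(8)| <= |x - 8| + 2*|8| < 1 + 16 = 17.
So |x^2 - (8)^2| < delta * 17.
We need delta * 17 <= 1/6, i.e. delta <= 1/6/17 = 1/102.
Since 1/102 < 1, this is tighter than 1; take delta = 1/102.
So delta = 1/102 works.

1/102


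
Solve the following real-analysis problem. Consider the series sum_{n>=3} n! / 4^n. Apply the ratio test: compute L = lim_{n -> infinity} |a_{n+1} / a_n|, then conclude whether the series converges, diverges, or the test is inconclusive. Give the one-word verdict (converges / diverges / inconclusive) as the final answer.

Let a_n denote the general term. Form the ratio a_{n+1}/a_n and simplify:
a_{n+1}/a_n = n/4 + 1/4
Take the limit as n -> infinity: L = infinity.
Since L = infinity > 1 (or L = infinity), the ratio test implies the series diverges.

diverges


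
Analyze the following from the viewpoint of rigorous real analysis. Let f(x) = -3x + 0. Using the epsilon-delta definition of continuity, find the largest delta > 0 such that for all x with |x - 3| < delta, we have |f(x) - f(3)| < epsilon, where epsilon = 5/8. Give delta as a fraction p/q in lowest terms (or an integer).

We compute f(3) = -3*(3) + 0 = -9.
|f(x) - f(3)| = |-3x + 0 - (-9)| = |-3(x - 3)| = 3|x - 3|.
We need 3|x - 3| < 5/8, i.e. |x - 3| < 5/8 / 3 = 5/24.
So any delta <= 5/24 works. Conversely, if delta > 5/24, then x = 3 + 5/24 satisfies |x - 3| = 5/24 < delta but |f(x) - f(3)| = 3 * 5/24 = 5/8, which is not < 5/8; so no larger delta works.
Hence the largest such delta is 5/24.

5/24


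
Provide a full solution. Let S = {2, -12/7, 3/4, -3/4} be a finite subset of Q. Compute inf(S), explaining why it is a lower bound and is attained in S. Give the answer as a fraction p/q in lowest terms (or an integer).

S is finite, so inf(S) = min(S).
Sorted increasing:
-12/7, -3/4, 3/4, 2
The extremum is -12/7.
For every x in S, x >= -12/7. And -12/7 is in S, so it is attained.
Therefore inf(S) = -12/7.

-12/7


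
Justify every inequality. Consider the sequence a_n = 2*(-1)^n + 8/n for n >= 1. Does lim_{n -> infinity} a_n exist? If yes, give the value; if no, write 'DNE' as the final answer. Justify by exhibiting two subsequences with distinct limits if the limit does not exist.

Examine the behaviour of a_n along subsequences.
a_{2k} = 2 + 8/(2k) -> 2. a_{2k+1} = -2 + 8/(2k+1) -> -2.
Since these two subsequential limits are 2 and -2, distinct, the full sequence cannot converge (a convergent sequence has all subsequences tending to the same limit). So lim a_n does not exist.

DNE


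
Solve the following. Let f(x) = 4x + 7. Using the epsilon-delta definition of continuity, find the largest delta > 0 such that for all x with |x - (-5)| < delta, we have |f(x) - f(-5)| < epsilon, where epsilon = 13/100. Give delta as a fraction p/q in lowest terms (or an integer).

We compute f(-5) = 4*(-5) + 7 = -13.
|f(x) - f(-5)| = |4x + 7 - (-13)| = |4(x - (-5))| = 4|x - (-5)|.
We need 4|x - (-5)| < 13/100, i.e. |x - (-5)| < 13/100 / 4 = 13/400.
So any delta <= 13/400 works. Conversely, if delta > 13/400, then x = -5 + 13/400 satisfies |x - (-5)| = 13/400 < delta but |f(x) - f(-5)| = 4 * 13/400 = 13/100, which is not < 13/100; so no larger delta works.
Hence the largest such delta is 13/400.

13/400


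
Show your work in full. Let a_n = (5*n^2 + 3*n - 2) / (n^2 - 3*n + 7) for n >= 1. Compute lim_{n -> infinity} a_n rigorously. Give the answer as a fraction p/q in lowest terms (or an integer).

Divide numerator and denominator by n^2, the highest power:
numerator / n^2 = 5 + 3/n - 2/n^2
denominator / n^2 = 1 - 3/n + 7/n^2
As n -> infinity, all terms of the form c/n^k (k >= 1) tend to 0.
So numerator / n^2 -> 5 and denominator / n^2 -> 1.
Therefore lim a_n = 5.

5


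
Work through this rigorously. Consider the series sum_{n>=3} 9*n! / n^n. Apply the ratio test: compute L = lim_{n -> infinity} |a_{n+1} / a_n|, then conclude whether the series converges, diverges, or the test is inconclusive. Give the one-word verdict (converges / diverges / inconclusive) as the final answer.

Let a_n denote the general term. Form the ratio a_{n+1}/a_n and simplify:
a_{n+1}/a_n = (n/(n + 1))^n
Take the limit as n -> infinity: L = exp(-1).
Since L = exp(-1) < 1, the ratio test implies the series converges.

converges


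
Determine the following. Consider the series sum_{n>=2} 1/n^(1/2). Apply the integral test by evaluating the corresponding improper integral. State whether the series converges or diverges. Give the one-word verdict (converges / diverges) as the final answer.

Let f(x) = 1/sqrt(x). Then f is positive, continuous, and decreasing on [2, infinity), so the integral test applies.
Compute the improper integral int_{2}^infinity f(x) dx:
  antiderivative F(x) = 2*sqrt(x).
  As x -> infinity, F(x) -> infinity (since p = 1/2 < 1).
  So the integral diverges. By the integral test, the series diverges.

diverges


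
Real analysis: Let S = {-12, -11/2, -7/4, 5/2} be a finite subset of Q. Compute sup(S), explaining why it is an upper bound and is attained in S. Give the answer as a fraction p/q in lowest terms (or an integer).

S is finite, so sup(S) = max(S).
Sorted decreasing:
5/2, -7/4, -11/2, -12
The extremum is 5/2.
For every x in S, x <= 5/2. And 5/2 is in S, so it is attained.
Therefore sup(S) = 5/2.

5/2


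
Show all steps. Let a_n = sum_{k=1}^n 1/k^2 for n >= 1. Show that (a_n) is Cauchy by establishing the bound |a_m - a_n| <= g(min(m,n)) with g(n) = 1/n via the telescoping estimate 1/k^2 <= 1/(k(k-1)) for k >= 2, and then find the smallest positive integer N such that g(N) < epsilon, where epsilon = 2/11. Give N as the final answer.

For m > n >= 1: |a_m - a_n| = sum_{k=n+1}^m 1/k^2.
Use 1/k^2 <= 1/(k(k-1)) = 1/(k-1) - 1/k for k >= 2:
sum_{k=n+1}^m 1/k^2 <= sum_{k=n+1}^m (1/(k-1) - 1/k) = 1/n - 1/m <= 1/n.
By symmetry the same bound holds with n,m swapped, so |a_m - a_n| <= 1/min(m,n) = g(min(m,n)). Since g(n) -> 0, (a_n) is Cauchy.
Now solve g(N) < 2/11: 1/N < 2/11 <=> N > 1/(2/11) = 11/2.
The smallest integer strictly greater than 11/2 is N = 6.
Check: g(6) = 1/6 < 2/11; g(5) = 1/5 >= 2/11. So N = 6.

6


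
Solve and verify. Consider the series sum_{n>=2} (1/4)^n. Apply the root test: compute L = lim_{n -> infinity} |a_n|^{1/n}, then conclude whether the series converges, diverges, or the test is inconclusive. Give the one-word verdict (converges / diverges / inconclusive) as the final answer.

Let a_n denote the general term. Form |a_n|^(1/n) and simplify:
|a_n|^(1/n) = 1/4
Take the limit as n -> infinity: L = 1/4.
Since L = 1/4 < 1, the root test implies convergence.

converges


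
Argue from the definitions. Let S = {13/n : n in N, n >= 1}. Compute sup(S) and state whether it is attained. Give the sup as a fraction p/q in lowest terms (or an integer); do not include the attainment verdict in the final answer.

Analysis:
- Values: 13, 13/2, 13/3, 13/4, ... strictly decreasing.
- The maximum is 13 (n=1); sup = 13 (attained).
- The set is bounded below by 0; 13/n -> 0 so 0 is the greatest lower bound.
- 0 is not in the set, so inf = 0 is not attained.
Conclusion: sup(S) = 13, attained in S.

13


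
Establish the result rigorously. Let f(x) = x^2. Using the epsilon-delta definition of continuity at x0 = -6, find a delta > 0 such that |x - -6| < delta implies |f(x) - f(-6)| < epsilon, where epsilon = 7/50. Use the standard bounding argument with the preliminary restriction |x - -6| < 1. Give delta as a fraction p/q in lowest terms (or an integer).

Factor: |x^2 - (-6)^2| = |x - -6| * |x + -6|.
Impose |x - -6| < 1 first. Then |x + -6| = |(x - -6) + 2*(-6)| <= |x - -6| + 2*|-6| < 1 + 12 = 13.
So |x^2 - (-6)^2| < delta * 13.
We need delta * 13 <= 7/50, i.e. delta <= 7/50/13 = 7/650.
Since 7/650 < 1, this is tighter than 1; take delta = 7/650.
So delta = 7/650 works.

7/650


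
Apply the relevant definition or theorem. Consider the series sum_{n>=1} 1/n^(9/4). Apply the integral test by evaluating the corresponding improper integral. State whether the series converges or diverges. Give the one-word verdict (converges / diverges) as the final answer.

Let f(x) = x^(-9/4). Then f is positive, continuous, and decreasing on [1, infinity), so the integral test applies.
Compute the improper integral int_{1}^infinity f(x) dx:
  antiderivative F(x) = -4/(5*x^(5/4)).
  As x -> infinity, F(x) -> 0 (since p = 9/4 > 1).
  So int = F(infinity) - F(1) = 0 - (-4/5) = 4/5.
  Finite, so by the integral test, the series converges.

converges


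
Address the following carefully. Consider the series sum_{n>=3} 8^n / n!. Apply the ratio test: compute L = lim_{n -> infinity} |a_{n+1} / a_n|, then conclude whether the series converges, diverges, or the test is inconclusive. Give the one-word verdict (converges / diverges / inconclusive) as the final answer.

Let a_n denote the general term. Form the ratio a_{n+1}/a_n and simplify:
a_{n+1}/a_n = 8/(n + 1)
Take the limit as n -> infinity: L = 0.
Since L = 0 < 1, the ratio test implies the series converges.

converges


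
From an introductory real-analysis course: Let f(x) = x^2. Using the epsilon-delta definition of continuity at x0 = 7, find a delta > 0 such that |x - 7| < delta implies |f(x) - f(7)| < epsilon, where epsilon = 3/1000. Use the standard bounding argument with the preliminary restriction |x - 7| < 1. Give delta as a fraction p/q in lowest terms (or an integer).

Factor: |x^2 - (7)^2| = |x - 7| * |x + 7|.
Impose |x - 7| < 1 first. Then |x + 7| = |(x - 7) + 2*(7)| <= |x - 7| + 2*|7| < 1 + 14 = 15.
So |x^2 - (7)^2| < delta * 15.
We need delta * 15 <= 3/1000, i.e. delta <= 3/1000/15 = 1/5000.
Since 1/5000 < 1, this is tighter than 1; take delta = 1/5000.
So delta = 1/5000 works.

1/5000


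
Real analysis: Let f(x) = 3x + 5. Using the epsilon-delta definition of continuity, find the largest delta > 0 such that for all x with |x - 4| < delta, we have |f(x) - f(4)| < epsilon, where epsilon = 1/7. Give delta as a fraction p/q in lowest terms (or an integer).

We compute f(4) = 3*(4) + 5 = 17.
|f(x) - f(4)| = |3x + 5 - (17)| = |3(x - 4)| = 3|x - 4|.
We need 3|x - 4| < 1/7, i.e. |x - 4| < 1/7 / 3 = 1/21.
So any delta <= 1/21 works. Conversely, if delta > 1/21, then x = 4 + 1/21 satisfies |x - 4| = 1/21 < delta but |f(x) - f(4)| = 3 * 1/21 = 1/7, which is not < 1/7; so no larger delta works.
Hence the largest such delta is 1/21.

1/21


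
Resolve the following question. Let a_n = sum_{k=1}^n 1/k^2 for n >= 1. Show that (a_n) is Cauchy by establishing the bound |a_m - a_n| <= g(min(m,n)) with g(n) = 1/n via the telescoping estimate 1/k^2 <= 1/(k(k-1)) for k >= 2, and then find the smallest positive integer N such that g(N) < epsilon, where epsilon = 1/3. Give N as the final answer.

For m > n >= 1: |a_m - a_n| = sum_{k=n+1}^m 1/k^2.
Use 1/k^2 <= 1/(k(k-1)) = 1/(k-1) - 1/k for k >= 2:
sum_{k=n+1}^m 1/k^2 <= sum_{k=n+1}^m (1/(k-1) - 1/k) = 1/n - 1/m <= 1/n.
By symmetry the same bound holds with n,m swapped, so |a_m - a_n| <= 1/min(m,n) = g(min(m,n)). Since g(n) -> 0, (a_n) is Cauchy.
Now solve g(N) < 1/3: 1/N < 1/3 <=> N > 1/(1/3) = 3.
The smallest integer strictly greater than 3 is N = 4.
Check: g(4) = 1/4 < 1/3; g(3) = 1/3 >= 1/3. So N = 4.

4


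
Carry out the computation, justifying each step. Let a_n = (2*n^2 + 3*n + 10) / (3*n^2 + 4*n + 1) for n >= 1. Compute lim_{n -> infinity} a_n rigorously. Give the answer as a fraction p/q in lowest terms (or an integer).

Divide numerator and denominator by n^2, the highest power:
numerator / n^2 = 2 + 3/n + 10/n^2
denominator / n^2 = 3 + 4/n + n^(-2)
As n -> infinity, all terms of the form c/n^k (k >= 1) tend to 0.
So numerator / n^2 -> 2 and denominator / n^2 -> 3.
Therefore lim a_n = 2/3.

2/3


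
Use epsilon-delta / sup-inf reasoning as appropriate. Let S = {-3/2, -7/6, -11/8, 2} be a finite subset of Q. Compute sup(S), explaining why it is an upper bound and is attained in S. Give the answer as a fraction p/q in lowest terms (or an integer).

S is finite, so sup(S) = max(S).
Sorted decreasing:
2, -7/6, -11/8, -3/2
The extremum is 2.
For every x in S, x <= 2. And 2 is in S, so it is attained.
Therefore sup(S) = 2.

2


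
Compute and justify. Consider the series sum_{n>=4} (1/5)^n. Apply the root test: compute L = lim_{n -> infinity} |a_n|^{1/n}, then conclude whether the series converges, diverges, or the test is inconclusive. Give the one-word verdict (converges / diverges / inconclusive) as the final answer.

Let a_n denote the general term. Form |a_n|^(1/n) and simplify:
|a_n|^(1/n) = 1/5
Take the limit as n -> infinity: L = 1/5.
Since L = 1/5 < 1, the root test implies convergence.

converges


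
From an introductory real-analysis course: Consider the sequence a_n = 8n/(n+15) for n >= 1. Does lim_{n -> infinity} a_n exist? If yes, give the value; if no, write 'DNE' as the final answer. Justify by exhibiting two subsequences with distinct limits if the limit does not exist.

Examine the behaviour of a_n along subsequences.
Even-n subsequence a_{2k} = 8(2k)/(2k+15) -> 8. Odd-n subsequence a_{2k+1} = 8(2k+1)/(2k+16) -> 8. Both tend to 8, which suggests the limit is 8; verify directly.
|a_n - 8| = |8n - 8(n+15)| / (n+15) = 120/(n+15) < 120/n for every n >= 1.
Given epsilon > 0, choose a positive integer N > 120/epsilon. Then for all n >= N, |a_n - 8| < 120/n <= 120/N < epsilon.
So by the definition of the limit, lim a_n exists and equals 8.

8


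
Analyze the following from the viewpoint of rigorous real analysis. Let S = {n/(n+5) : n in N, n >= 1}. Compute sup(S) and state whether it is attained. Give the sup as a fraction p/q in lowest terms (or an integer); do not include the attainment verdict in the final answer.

Analysis:
- Values: 1/6, 2/7, 3/8, 4/9, ... strictly increasing.
- Minimum is 1/6 (n=1); inf = 1/6 (attained).
- n/(n+5) = 1 - 5/(n+5) -> 1 from below as n -> infinity, and never equals 1.
- So sup = 1 (not attained).
Conclusion: sup(S) = 1, not attained in S.

1


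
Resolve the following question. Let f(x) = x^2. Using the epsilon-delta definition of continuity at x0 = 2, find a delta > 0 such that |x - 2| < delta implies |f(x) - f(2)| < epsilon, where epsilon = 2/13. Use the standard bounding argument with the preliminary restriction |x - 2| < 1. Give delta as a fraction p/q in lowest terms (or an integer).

Factor: |x^2 - (2)^2| = |x - 2| * |x + 2|.
Impose |x - 2| < 1 first. Then |x + 2| = |(x - 2) + 2*(2)| <= |x - 2| + 2*|2| < 1 + 4 = 5.
So |x^2 - (2)^2| < delta * 5.
We need delta * 5 <= 2/13, i.e. delta <= 2/13/5 = 2/65.
Since 2/65 < 1, this is tighter than 1; take delta = 2/65.
So delta = 2/65 works.

2/65


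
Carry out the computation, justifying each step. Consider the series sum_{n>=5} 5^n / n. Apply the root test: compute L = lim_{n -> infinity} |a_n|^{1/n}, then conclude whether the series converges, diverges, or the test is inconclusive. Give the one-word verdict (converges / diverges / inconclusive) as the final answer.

Let a_n denote the general term. Form |a_n|^(1/n) and simplify:
|a_n|^(1/n) = 5/n^(1/n)
Take the limit as n -> infinity: L = 5.
Since L = 5 > 1, the root test implies divergence.

diverges


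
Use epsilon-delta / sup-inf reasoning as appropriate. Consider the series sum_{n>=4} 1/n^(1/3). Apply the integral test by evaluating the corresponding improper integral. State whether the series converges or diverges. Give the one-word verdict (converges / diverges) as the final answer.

Let f(x) = x^(-1/3). Then f is positive, continuous, and decreasing on [4, infinity), so the integral test applies.
Compute the improper integral int_{4}^infinity f(x) dx:
  antiderivative F(x) = 3*x^(2/3)/2.
  As x -> infinity, F(x) -> infinity (since p = 1/3 < 1).
  So the integral diverges. By the integral test, the series diverges.

diverges


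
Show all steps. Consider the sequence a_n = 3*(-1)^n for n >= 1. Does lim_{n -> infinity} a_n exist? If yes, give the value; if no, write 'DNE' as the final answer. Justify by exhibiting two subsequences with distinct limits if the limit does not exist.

Examine the behaviour of a_n along subsequences.
Even-n subsequence a_{2k} = 3 -> 3. Odd-n subsequence a_{2k+1} = -3 -> -3.
Since these two subsequential limits are 3 and -3, distinct, the full sequence cannot converge (a convergent sequence has all subsequences tending to the same limit). So lim a_n does not exist.

DNE


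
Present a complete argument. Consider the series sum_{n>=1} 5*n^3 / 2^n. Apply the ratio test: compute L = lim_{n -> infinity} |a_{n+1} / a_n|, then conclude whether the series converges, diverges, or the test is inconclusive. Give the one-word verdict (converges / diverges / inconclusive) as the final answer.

Let a_n denote the general term. Form the ratio a_{n+1}/a_n and simplify:
a_{n+1}/a_n = (n + 1)^3/(2*n^3)
Take the limit as n -> infinity: L = 1/2.
Since L = 1/2 < 1, the ratio test implies the series converges.

converges


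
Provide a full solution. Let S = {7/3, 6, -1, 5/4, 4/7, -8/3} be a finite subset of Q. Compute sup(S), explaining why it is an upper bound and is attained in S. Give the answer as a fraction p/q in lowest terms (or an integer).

S is finite, so sup(S) = max(S).
Sorted decreasing:
6, 7/3, 5/4, 4/7, -1, -8/3
The extremum is 6.
For every x in S, x <= 6. And 6 is in S, so it is attained.
Therefore sup(S) = 6.

6


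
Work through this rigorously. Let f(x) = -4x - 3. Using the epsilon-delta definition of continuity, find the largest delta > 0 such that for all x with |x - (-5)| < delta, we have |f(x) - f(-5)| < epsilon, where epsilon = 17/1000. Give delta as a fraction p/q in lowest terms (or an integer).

We compute f(-5) = -4*(-5) - 3 = 17.
|f(x) - f(-5)| = |-4x - 3 - (17)| = |-4(x - (-5))| = 4|x - (-5)|.
We need 4|x - (-5)| < 17/1000, i.e. |x - (-5)| < 17/1000 / 4 = 17/4000.
So any delta <= 17/4000 works. Conversely, if delta > 17/4000, then x = -5 + 17/4000 satisfies |x - (-5)| = 17/4000 < delta but |f(x) - f(-5)| = 4 * 17/4000 = 17/1000, which is not < 17/1000; so no larger delta works.
Hence the largest such delta is 17/4000.

17/4000


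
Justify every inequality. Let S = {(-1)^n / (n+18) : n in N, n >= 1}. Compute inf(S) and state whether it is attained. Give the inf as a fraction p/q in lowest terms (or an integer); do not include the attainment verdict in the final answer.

Analysis:
- Values: -1/19, 1/20, -1/21, 1/22, -1/23, ...
- Positive terms (even n): 1/(2+18), 1/(4+18), ... decreasing -> max = 1/20 (n=2).
- Negative terms (odd n): -1/(1+18), -1/(3+18), ... increasing -> min = -1/19 (n=1).
- So sup = 1/20 (attained at n=2); inf = -1/19 (attained at n=1).
Conclusion: inf(S) = -1/19, attained in S.

-1/19


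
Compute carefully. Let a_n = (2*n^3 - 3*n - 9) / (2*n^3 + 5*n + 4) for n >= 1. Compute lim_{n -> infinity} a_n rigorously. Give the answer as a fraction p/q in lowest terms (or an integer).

Divide numerator and denominator by n^3, the highest power:
numerator / n^3 = 2 - 3/n^2 - 9/n^3
denominator / n^3 = 2 + 5/n^2 + 4/n^3
As n -> infinity, all terms of the form c/n^k (k >= 1) tend to 0.
So numerator / n^3 -> 2 and denominator / n^3 -> 2.
Therefore lim a_n = 1.

1


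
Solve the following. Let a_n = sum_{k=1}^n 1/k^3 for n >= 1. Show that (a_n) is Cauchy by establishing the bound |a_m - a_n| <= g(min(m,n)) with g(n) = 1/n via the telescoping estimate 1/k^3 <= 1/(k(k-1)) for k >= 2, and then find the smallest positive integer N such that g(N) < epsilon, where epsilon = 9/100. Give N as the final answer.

For m > n >= 1: |a_m - a_n| = sum_{k=n+1}^m 1/k^3.
Use 1/k^3 <= 1/(k(k-1)) = 1/(k-1) - 1/k for k >= 2 (which holds since k^3 >= k^2 >= k(k-1) for k >= 2):
sum_{k=n+1}^m 1/k^3 <= sum_{k=n+1}^m (1/(k-1) - 1/k) = 1/n - 1/m <= 1/n.
By symmetry the same bound holds with n,m swapped, so |a_m - a_n| <= 1/min(m,n) = g(min(m,n)). Since g(n) -> 0, (a_n) is Cauchy.
Now solve g(N) < 9/100: 1/N < 9/100 <=> N > 1/(9/100) = 100/9.
The smallest integer strictly greater than 100/9 is N = 12.
Check: g(12) = 1/12 < 9/100; g(11) = 1/11 >= 9/100. So N = 12.

12


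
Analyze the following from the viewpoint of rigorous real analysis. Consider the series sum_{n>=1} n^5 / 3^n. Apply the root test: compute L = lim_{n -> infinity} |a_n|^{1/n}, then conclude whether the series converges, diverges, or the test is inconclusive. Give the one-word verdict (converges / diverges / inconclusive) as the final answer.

Let a_n denote the general term. Form |a_n|^(1/n) and simplify:
|a_n|^(1/n) = n^(5/n)/3
Take the limit as n -> infinity: L = 1/3.
Since L = 1/3 < 1, the root test implies convergence.

converges


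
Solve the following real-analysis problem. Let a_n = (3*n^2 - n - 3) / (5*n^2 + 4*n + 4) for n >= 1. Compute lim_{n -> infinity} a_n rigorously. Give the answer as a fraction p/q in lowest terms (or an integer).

Divide numerator and denominator by n^2, the highest power:
numerator / n^2 = 3 - 1/n - 3/n^2
denominator / n^2 = 5 + 4/n + 4/n^2
As n -> infinity, all terms of the form c/n^k (k >= 1) tend to 0.
So numerator / n^2 -> 3 and denominator / n^2 -> 5.
Therefore lim a_n = 3/5.

3/5


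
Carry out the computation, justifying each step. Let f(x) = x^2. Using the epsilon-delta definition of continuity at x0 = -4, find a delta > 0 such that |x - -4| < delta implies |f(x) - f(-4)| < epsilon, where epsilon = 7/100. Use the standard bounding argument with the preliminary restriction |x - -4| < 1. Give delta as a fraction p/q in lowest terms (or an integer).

Factor: |x^2 - (-4)^2| = |x - -4| * |x + -4|.
Impose |x - -4| < 1 first. Then |x + -4| = |(x - -4) + 2*(-4)| <= |x - -4| + 2*|-4| < 1 + 8 = 9.
So |x^2 - (-4)^2| < delta * 9.
We need delta * 9 <= 7/100, i.e. delta <= 7/100/9 = 7/900.
Since 7/900 < 1, this is tighter than 1; take delta = 7/900.
So delta = 7/900 works.

7/900


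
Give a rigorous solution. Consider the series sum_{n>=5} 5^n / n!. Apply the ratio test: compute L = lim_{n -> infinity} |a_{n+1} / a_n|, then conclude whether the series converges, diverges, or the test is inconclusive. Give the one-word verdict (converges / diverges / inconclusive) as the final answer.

Let a_n denote the general term. Form the ratio a_{n+1}/a_n and simplify:
a_{n+1}/a_n = 5/(n + 1)
Take the limit as n -> infinity: L = 0.
Since L = 0 < 1, the ratio test implies the series converges.

converges


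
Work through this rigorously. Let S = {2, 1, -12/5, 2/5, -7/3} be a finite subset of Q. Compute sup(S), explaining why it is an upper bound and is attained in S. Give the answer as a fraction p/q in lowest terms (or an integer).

S is finite, so sup(S) = max(S).
Sorted decreasing:
2, 1, 2/5, -7/3, -12/5
The extremum is 2.
For every x in S, x <= 2. And 2 is in S, so it is attained.
Therefore sup(S) = 2.

2


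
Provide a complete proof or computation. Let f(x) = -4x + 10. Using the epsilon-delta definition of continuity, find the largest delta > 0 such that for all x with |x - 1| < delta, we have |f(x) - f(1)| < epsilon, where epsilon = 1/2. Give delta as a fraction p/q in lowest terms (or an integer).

We compute f(1) = -4*(1) + 10 = 6.
|f(x) - f(1)| = |-4x + 10 - (6)| = |-4(x - 1)| = 4|x - 1|.
We need 4|x - 1| < 1/2, i.e. |x - 1| < 1/2 / 4 = 1/8.
So any delta <= 1/8 works. Conversely, if delta > 1/8, then x = 1 + 1/8 satisfies |x - 1| = 1/8 < delta but |f(x) - f(1)| = 4 * 1/8 = 1/2, which is not < 1/2; so no larger delta works.
Hence the largest such delta is 1/8.

1/8
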